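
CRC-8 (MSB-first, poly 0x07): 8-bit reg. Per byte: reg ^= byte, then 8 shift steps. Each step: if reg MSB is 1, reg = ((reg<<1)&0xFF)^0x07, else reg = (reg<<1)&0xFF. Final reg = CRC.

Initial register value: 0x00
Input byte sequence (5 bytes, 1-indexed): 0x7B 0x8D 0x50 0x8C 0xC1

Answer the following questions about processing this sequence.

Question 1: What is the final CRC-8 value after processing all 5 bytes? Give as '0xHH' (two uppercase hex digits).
After byte 1 (0x7B): reg=0x66
After byte 2 (0x8D): reg=0x9F
After byte 3 (0x50): reg=0x63
After byte 4 (0x8C): reg=0x83
After byte 5 (0xC1): reg=0xC9

Answer: 0xC9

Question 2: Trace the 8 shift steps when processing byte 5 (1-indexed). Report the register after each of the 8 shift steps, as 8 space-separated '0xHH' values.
Answer: 0x84 0x0F 0x1E 0x3C 0x78 0xF0 0xE7 0xC9

Derivation:
After byte 1 (0x7B): reg=0x66
After byte 2 (0x8D): reg=0x9F
After byte 3 (0x50): reg=0x63
After byte 4 (0x8C): reg=0x83
Register before byte 5: 0x83
After XOR with byte 0xC1: 0x42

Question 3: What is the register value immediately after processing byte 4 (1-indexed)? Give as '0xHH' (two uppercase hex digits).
After byte 1 (0x7B): reg=0x66
After byte 2 (0x8D): reg=0x9F
After byte 3 (0x50): reg=0x63
After byte 4 (0x8C): reg=0x83

Answer: 0x83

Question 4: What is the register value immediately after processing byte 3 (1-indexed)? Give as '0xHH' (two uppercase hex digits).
Answer: 0x63

Derivation:
After byte 1 (0x7B): reg=0x66
After byte 2 (0x8D): reg=0x9F
After byte 3 (0x50): reg=0x63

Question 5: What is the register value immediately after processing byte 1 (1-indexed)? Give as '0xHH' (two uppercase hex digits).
After byte 1 (0x7B): reg=0x66

Answer: 0x66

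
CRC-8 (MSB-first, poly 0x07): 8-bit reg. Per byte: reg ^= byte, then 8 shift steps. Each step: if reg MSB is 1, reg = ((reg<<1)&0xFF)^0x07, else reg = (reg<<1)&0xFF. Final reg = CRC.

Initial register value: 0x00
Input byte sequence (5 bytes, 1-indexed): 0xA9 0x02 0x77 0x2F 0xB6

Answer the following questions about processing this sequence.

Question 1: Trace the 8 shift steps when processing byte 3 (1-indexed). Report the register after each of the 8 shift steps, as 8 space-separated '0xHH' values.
Answer: 0xBF 0x79 0xF2 0xE3 0xC1 0x85 0x0D 0x1A

Derivation:
After byte 1 (0xA9): reg=0x56
After byte 2 (0x02): reg=0xAB
Register before byte 3: 0xAB
After XOR with byte 0x77: 0xDC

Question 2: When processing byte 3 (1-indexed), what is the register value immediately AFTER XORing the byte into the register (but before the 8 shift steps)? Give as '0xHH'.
Answer: 0xDC

Derivation:
Register before byte 3: 0xAB
Byte 3: 0x77
0xAB XOR 0x77 = 0xDC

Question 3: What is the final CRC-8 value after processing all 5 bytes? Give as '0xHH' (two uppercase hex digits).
After byte 1 (0xA9): reg=0x56
After byte 2 (0x02): reg=0xAB
After byte 3 (0x77): reg=0x1A
After byte 4 (0x2F): reg=0x8B
After byte 5 (0xB6): reg=0xB3

Answer: 0xB3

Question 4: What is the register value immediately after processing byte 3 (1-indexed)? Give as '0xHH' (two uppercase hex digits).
Answer: 0x1A

Derivation:
After byte 1 (0xA9): reg=0x56
After byte 2 (0x02): reg=0xAB
After byte 3 (0x77): reg=0x1A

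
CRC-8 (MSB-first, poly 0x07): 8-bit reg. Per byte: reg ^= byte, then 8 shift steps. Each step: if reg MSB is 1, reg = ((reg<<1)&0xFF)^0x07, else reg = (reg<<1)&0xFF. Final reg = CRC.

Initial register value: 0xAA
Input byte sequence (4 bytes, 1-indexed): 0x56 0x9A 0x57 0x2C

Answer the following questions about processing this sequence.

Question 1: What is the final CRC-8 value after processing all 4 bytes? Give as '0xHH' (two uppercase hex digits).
After byte 1 (0x56): reg=0xFA
After byte 2 (0x9A): reg=0x27
After byte 3 (0x57): reg=0x57
After byte 4 (0x2C): reg=0x66

Answer: 0x66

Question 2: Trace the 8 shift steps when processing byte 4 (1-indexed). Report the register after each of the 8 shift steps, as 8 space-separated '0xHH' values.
After byte 1 (0x56): reg=0xFA
After byte 2 (0x9A): reg=0x27
After byte 3 (0x57): reg=0x57
Register before byte 4: 0x57
After XOR with byte 0x2C: 0x7B

Answer: 0xF6 0xEB 0xD1 0xA5 0x4D 0x9A 0x33 0x66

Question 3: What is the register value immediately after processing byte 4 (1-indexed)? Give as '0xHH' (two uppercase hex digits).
After byte 1 (0x56): reg=0xFA
After byte 2 (0x9A): reg=0x27
After byte 3 (0x57): reg=0x57
After byte 4 (0x2C): reg=0x66

Answer: 0x66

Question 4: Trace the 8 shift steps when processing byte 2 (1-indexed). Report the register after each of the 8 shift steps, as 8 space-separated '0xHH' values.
After byte 1 (0x56): reg=0xFA
Register before byte 2: 0xFA
After XOR with byte 0x9A: 0x60

Answer: 0xC0 0x87 0x09 0x12 0x24 0x48 0x90 0x27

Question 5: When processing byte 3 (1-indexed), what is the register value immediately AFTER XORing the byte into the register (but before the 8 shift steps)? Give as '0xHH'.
Register before byte 3: 0x27
Byte 3: 0x57
0x27 XOR 0x57 = 0x70

Answer: 0x70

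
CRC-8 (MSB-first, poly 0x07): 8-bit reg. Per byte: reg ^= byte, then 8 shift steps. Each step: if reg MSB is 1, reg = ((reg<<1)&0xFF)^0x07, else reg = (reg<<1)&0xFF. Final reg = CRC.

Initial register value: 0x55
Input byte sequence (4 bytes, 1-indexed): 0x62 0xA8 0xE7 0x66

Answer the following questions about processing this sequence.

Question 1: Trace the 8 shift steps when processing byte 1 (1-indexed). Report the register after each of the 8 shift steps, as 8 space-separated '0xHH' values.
Answer: 0x6E 0xDC 0xBF 0x79 0xF2 0xE3 0xC1 0x85

Derivation:
Register before byte 1: 0x55
After XOR with byte 0x62: 0x37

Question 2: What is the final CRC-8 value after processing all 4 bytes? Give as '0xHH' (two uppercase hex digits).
After byte 1 (0x62): reg=0x85
After byte 2 (0xA8): reg=0xC3
After byte 3 (0xE7): reg=0xFC
After byte 4 (0x66): reg=0xCF

Answer: 0xCF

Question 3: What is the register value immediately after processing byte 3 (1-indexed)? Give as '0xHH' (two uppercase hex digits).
Answer: 0xFC

Derivation:
After byte 1 (0x62): reg=0x85
After byte 2 (0xA8): reg=0xC3
After byte 3 (0xE7): reg=0xFC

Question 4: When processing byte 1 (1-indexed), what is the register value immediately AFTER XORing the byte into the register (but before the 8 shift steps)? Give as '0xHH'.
Register before byte 1: 0x55
Byte 1: 0x62
0x55 XOR 0x62 = 0x37

Answer: 0x37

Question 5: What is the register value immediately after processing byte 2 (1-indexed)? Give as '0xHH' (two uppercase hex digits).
Answer: 0xC3

Derivation:
After byte 1 (0x62): reg=0x85
After byte 2 (0xA8): reg=0xC3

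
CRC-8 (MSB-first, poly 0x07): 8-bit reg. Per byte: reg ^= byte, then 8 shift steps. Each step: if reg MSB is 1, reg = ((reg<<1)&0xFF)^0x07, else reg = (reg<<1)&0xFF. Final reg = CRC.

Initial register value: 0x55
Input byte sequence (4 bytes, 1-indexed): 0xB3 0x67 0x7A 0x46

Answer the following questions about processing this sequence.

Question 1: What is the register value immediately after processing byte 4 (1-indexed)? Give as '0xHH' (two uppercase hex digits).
Answer: 0x36

Derivation:
After byte 1 (0xB3): reg=0xBC
After byte 2 (0x67): reg=0x0F
After byte 3 (0x7A): reg=0x4C
After byte 4 (0x46): reg=0x36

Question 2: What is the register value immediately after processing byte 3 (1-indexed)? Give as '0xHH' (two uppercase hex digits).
After byte 1 (0xB3): reg=0xBC
After byte 2 (0x67): reg=0x0F
After byte 3 (0x7A): reg=0x4C

Answer: 0x4C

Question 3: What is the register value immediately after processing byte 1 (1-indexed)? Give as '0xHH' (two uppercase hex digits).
After byte 1 (0xB3): reg=0xBC

Answer: 0xBC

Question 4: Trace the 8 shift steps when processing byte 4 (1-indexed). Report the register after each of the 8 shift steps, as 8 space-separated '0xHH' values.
Answer: 0x14 0x28 0x50 0xA0 0x47 0x8E 0x1B 0x36

Derivation:
After byte 1 (0xB3): reg=0xBC
After byte 2 (0x67): reg=0x0F
After byte 3 (0x7A): reg=0x4C
Register before byte 4: 0x4C
After XOR with byte 0x46: 0x0A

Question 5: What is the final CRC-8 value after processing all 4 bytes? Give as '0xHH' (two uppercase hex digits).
After byte 1 (0xB3): reg=0xBC
After byte 2 (0x67): reg=0x0F
After byte 3 (0x7A): reg=0x4C
After byte 4 (0x46): reg=0x36

Answer: 0x36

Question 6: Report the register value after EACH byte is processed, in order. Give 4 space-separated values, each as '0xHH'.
0xBC 0x0F 0x4C 0x36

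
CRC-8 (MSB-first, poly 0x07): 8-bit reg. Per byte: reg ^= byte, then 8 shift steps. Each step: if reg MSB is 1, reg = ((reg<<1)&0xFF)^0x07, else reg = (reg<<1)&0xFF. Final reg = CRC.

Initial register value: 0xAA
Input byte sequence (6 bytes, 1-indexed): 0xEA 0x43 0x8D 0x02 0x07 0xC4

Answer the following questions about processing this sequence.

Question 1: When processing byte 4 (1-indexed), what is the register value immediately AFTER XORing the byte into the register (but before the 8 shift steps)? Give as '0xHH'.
Answer: 0x4A

Derivation:
Register before byte 4: 0x48
Byte 4: 0x02
0x48 XOR 0x02 = 0x4A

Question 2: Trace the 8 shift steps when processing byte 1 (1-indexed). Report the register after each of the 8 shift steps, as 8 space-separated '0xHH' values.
Register before byte 1: 0xAA
After XOR with byte 0xEA: 0x40

Answer: 0x80 0x07 0x0E 0x1C 0x38 0x70 0xE0 0xC7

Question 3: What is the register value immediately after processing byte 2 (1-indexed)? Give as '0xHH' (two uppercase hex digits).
After byte 1 (0xEA): reg=0xC7
After byte 2 (0x43): reg=0x95

Answer: 0x95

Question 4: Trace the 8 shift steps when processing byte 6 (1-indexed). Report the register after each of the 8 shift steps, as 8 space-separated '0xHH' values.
After byte 1 (0xEA): reg=0xC7
After byte 2 (0x43): reg=0x95
After byte 3 (0x8D): reg=0x48
After byte 4 (0x02): reg=0xF1
After byte 5 (0x07): reg=0xCC
Register before byte 6: 0xCC
After XOR with byte 0xC4: 0x08

Answer: 0x10 0x20 0x40 0x80 0x07 0x0E 0x1C 0x38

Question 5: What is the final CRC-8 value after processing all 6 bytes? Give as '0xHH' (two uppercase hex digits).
Answer: 0x38

Derivation:
After byte 1 (0xEA): reg=0xC7
After byte 2 (0x43): reg=0x95
After byte 3 (0x8D): reg=0x48
After byte 4 (0x02): reg=0xF1
After byte 5 (0x07): reg=0xCC
After byte 6 (0xC4): reg=0x38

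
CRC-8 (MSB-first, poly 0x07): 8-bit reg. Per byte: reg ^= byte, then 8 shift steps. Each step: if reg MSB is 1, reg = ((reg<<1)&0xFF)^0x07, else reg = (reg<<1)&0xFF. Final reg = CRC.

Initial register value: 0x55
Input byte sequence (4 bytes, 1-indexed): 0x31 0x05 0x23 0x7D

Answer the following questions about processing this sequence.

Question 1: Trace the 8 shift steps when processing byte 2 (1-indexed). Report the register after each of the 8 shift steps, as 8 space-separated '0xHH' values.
After byte 1 (0x31): reg=0x3B
Register before byte 2: 0x3B
After XOR with byte 0x05: 0x3E

Answer: 0x7C 0xF8 0xF7 0xE9 0xD5 0xAD 0x5D 0xBA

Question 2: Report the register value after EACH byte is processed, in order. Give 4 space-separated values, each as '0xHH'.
0x3B 0xBA 0xC6 0x28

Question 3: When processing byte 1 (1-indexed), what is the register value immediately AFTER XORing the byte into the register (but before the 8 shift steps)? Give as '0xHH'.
Answer: 0x64

Derivation:
Register before byte 1: 0x55
Byte 1: 0x31
0x55 XOR 0x31 = 0x64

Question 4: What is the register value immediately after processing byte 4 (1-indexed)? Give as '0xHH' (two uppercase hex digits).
After byte 1 (0x31): reg=0x3B
After byte 2 (0x05): reg=0xBA
After byte 3 (0x23): reg=0xC6
After byte 4 (0x7D): reg=0x28

Answer: 0x28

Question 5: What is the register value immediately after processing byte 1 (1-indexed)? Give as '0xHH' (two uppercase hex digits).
After byte 1 (0x31): reg=0x3B

Answer: 0x3B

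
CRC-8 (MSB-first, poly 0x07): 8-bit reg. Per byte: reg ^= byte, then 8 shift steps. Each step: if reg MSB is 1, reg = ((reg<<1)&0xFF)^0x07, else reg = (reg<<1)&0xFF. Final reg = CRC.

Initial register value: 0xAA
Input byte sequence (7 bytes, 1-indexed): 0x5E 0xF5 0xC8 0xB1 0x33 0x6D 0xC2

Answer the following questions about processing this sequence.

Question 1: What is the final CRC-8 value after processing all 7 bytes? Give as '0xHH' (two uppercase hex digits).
Answer: 0xB2

Derivation:
After byte 1 (0x5E): reg=0xC2
After byte 2 (0xF5): reg=0x85
After byte 3 (0xC8): reg=0xE4
After byte 4 (0xB1): reg=0xAC
After byte 5 (0x33): reg=0xD4
After byte 6 (0x6D): reg=0x26
After byte 7 (0xC2): reg=0xB2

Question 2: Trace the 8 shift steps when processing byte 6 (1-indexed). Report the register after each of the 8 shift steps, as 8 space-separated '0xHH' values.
Answer: 0x75 0xEA 0xD3 0xA1 0x45 0x8A 0x13 0x26

Derivation:
After byte 1 (0x5E): reg=0xC2
After byte 2 (0xF5): reg=0x85
After byte 3 (0xC8): reg=0xE4
After byte 4 (0xB1): reg=0xAC
After byte 5 (0x33): reg=0xD4
Register before byte 6: 0xD4
After XOR with byte 0x6D: 0xB9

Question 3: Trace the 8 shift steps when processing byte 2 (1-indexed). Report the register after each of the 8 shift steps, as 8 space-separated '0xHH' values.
After byte 1 (0x5E): reg=0xC2
Register before byte 2: 0xC2
After XOR with byte 0xF5: 0x37

Answer: 0x6E 0xDC 0xBF 0x79 0xF2 0xE3 0xC1 0x85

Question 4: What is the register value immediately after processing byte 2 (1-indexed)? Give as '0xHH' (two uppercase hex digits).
Answer: 0x85

Derivation:
After byte 1 (0x5E): reg=0xC2
After byte 2 (0xF5): reg=0x85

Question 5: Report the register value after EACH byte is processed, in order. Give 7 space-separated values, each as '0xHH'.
0xC2 0x85 0xE4 0xAC 0xD4 0x26 0xB2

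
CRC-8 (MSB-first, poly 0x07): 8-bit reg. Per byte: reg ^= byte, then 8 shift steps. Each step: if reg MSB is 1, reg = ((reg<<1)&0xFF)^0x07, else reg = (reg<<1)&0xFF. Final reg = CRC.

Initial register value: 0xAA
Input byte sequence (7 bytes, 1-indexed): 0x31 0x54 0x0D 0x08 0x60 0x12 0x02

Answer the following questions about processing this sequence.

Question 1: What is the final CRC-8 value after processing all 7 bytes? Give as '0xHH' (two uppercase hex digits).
Answer: 0x6B

Derivation:
After byte 1 (0x31): reg=0xC8
After byte 2 (0x54): reg=0xDD
After byte 3 (0x0D): reg=0x3E
After byte 4 (0x08): reg=0x82
After byte 5 (0x60): reg=0xA0
After byte 6 (0x12): reg=0x17
After byte 7 (0x02): reg=0x6B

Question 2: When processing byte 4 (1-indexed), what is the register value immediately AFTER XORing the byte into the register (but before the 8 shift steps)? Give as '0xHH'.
Register before byte 4: 0x3E
Byte 4: 0x08
0x3E XOR 0x08 = 0x36

Answer: 0x36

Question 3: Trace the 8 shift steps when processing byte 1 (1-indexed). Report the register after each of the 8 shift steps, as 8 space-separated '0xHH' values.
Answer: 0x31 0x62 0xC4 0x8F 0x19 0x32 0x64 0xC8

Derivation:
Register before byte 1: 0xAA
After XOR with byte 0x31: 0x9B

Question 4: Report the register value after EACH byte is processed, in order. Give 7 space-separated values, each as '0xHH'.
0xC8 0xDD 0x3E 0x82 0xA0 0x17 0x6B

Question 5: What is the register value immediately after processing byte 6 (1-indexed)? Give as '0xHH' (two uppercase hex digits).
Answer: 0x17

Derivation:
After byte 1 (0x31): reg=0xC8
After byte 2 (0x54): reg=0xDD
After byte 3 (0x0D): reg=0x3E
After byte 4 (0x08): reg=0x82
After byte 5 (0x60): reg=0xA0
After byte 6 (0x12): reg=0x17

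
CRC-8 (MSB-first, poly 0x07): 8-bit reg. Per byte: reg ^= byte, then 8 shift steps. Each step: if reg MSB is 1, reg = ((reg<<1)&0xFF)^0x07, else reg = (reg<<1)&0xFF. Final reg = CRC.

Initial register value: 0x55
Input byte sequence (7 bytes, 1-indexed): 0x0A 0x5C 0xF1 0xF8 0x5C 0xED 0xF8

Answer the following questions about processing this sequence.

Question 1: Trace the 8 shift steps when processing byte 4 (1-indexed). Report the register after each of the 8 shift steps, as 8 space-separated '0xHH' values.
Answer: 0x63 0xC6 0x8B 0x11 0x22 0x44 0x88 0x17

Derivation:
After byte 1 (0x0A): reg=0x9A
After byte 2 (0x5C): reg=0x5C
After byte 3 (0xF1): reg=0x4A
Register before byte 4: 0x4A
After XOR with byte 0xF8: 0xB2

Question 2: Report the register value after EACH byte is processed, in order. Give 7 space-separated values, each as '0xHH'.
0x9A 0x5C 0x4A 0x17 0xF6 0x41 0x26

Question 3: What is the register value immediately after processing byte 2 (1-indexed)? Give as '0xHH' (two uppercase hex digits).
Answer: 0x5C

Derivation:
After byte 1 (0x0A): reg=0x9A
After byte 2 (0x5C): reg=0x5C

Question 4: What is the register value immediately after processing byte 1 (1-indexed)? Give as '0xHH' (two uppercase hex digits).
After byte 1 (0x0A): reg=0x9A

Answer: 0x9A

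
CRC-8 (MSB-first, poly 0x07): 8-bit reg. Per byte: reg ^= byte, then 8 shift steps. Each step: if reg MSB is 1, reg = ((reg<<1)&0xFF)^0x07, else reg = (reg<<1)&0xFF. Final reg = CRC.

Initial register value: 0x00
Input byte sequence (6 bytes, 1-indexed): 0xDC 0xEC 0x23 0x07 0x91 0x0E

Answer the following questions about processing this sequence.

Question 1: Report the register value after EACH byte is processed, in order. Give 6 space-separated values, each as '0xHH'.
0x1A 0xCC 0x83 0x95 0x1C 0x7E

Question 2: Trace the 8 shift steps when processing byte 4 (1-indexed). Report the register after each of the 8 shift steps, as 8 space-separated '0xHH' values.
After byte 1 (0xDC): reg=0x1A
After byte 2 (0xEC): reg=0xCC
After byte 3 (0x23): reg=0x83
Register before byte 4: 0x83
After XOR with byte 0x07: 0x84

Answer: 0x0F 0x1E 0x3C 0x78 0xF0 0xE7 0xC9 0x95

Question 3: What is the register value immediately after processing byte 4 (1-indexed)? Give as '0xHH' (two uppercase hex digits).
Answer: 0x95

Derivation:
After byte 1 (0xDC): reg=0x1A
After byte 2 (0xEC): reg=0xCC
After byte 3 (0x23): reg=0x83
After byte 4 (0x07): reg=0x95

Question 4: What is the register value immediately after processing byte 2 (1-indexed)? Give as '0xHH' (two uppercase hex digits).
After byte 1 (0xDC): reg=0x1A
After byte 2 (0xEC): reg=0xCC

Answer: 0xCC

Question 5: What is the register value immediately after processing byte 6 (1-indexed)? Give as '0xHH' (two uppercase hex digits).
Answer: 0x7E

Derivation:
After byte 1 (0xDC): reg=0x1A
After byte 2 (0xEC): reg=0xCC
After byte 3 (0x23): reg=0x83
After byte 4 (0x07): reg=0x95
After byte 5 (0x91): reg=0x1C
After byte 6 (0x0E): reg=0x7E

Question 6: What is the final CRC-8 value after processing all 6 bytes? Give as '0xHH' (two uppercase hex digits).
Answer: 0x7E

Derivation:
After byte 1 (0xDC): reg=0x1A
After byte 2 (0xEC): reg=0xCC
After byte 3 (0x23): reg=0x83
After byte 4 (0x07): reg=0x95
After byte 5 (0x91): reg=0x1C
After byte 6 (0x0E): reg=0x7E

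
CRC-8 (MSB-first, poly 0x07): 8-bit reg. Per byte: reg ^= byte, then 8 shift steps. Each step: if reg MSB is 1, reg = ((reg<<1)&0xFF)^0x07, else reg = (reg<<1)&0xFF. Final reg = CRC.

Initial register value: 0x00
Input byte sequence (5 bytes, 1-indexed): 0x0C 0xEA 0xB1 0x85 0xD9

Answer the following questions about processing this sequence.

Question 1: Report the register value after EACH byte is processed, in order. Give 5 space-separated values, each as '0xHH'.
0x24 0x64 0x25 0x69 0x19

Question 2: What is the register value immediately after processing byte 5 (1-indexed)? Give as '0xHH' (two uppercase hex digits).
After byte 1 (0x0C): reg=0x24
After byte 2 (0xEA): reg=0x64
After byte 3 (0xB1): reg=0x25
After byte 4 (0x85): reg=0x69
After byte 5 (0xD9): reg=0x19

Answer: 0x19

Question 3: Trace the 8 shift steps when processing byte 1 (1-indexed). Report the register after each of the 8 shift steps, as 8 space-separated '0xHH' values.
Answer: 0x18 0x30 0x60 0xC0 0x87 0x09 0x12 0x24

Derivation:
Register before byte 1: 0x00
After XOR with byte 0x0C: 0x0C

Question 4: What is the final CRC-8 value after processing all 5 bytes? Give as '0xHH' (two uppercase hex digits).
After byte 1 (0x0C): reg=0x24
After byte 2 (0xEA): reg=0x64
After byte 3 (0xB1): reg=0x25
After byte 4 (0x85): reg=0x69
After byte 5 (0xD9): reg=0x19

Answer: 0x19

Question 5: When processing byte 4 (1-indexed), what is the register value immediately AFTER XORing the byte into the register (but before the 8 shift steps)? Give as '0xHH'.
Register before byte 4: 0x25
Byte 4: 0x85
0x25 XOR 0x85 = 0xA0

Answer: 0xA0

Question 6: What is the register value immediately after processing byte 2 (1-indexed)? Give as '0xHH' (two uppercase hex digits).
Answer: 0x64

Derivation:
After byte 1 (0x0C): reg=0x24
After byte 2 (0xEA): reg=0x64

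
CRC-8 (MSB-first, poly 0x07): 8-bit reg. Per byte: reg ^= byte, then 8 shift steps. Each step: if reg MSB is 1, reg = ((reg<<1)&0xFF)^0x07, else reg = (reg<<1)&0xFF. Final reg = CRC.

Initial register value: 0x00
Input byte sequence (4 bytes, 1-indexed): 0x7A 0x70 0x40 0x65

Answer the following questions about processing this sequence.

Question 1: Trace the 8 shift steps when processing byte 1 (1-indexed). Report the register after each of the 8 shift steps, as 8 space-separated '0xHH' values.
Answer: 0xF4 0xEF 0xD9 0xB5 0x6D 0xDA 0xB3 0x61

Derivation:
Register before byte 1: 0x00
After XOR with byte 0x7A: 0x7A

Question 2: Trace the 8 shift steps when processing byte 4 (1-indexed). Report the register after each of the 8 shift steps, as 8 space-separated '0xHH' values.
After byte 1 (0x7A): reg=0x61
After byte 2 (0x70): reg=0x77
After byte 3 (0x40): reg=0x85
Register before byte 4: 0x85
After XOR with byte 0x65: 0xE0

Answer: 0xC7 0x89 0x15 0x2A 0x54 0xA8 0x57 0xAE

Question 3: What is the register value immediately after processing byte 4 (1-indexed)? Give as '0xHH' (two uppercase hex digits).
After byte 1 (0x7A): reg=0x61
After byte 2 (0x70): reg=0x77
After byte 3 (0x40): reg=0x85
After byte 4 (0x65): reg=0xAE

Answer: 0xAE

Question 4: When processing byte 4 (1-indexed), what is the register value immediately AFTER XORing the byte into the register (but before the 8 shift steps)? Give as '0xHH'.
Answer: 0xE0

Derivation:
Register before byte 4: 0x85
Byte 4: 0x65
0x85 XOR 0x65 = 0xE0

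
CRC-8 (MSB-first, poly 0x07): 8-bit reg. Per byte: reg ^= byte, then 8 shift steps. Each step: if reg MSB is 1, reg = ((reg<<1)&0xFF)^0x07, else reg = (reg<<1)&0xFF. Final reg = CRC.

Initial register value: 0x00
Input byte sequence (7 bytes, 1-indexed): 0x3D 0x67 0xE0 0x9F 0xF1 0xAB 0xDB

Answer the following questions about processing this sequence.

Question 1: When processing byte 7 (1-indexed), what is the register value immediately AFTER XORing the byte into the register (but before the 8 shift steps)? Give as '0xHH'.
Answer: 0xEA

Derivation:
Register before byte 7: 0x31
Byte 7: 0xDB
0x31 XOR 0xDB = 0xEA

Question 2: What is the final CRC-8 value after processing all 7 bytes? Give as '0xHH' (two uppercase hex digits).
Answer: 0x98

Derivation:
After byte 1 (0x3D): reg=0xB3
After byte 2 (0x67): reg=0x22
After byte 3 (0xE0): reg=0x40
After byte 4 (0x9F): reg=0x13
After byte 5 (0xF1): reg=0xA0
After byte 6 (0xAB): reg=0x31
After byte 7 (0xDB): reg=0x98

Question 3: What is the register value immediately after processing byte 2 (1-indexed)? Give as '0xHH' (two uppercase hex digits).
Answer: 0x22

Derivation:
After byte 1 (0x3D): reg=0xB3
After byte 2 (0x67): reg=0x22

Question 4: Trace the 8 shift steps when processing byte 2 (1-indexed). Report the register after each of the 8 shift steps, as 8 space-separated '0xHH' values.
After byte 1 (0x3D): reg=0xB3
Register before byte 2: 0xB3
After XOR with byte 0x67: 0xD4

Answer: 0xAF 0x59 0xB2 0x63 0xC6 0x8B 0x11 0x22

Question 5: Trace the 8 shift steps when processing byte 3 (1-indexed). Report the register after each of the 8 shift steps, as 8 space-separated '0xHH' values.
After byte 1 (0x3D): reg=0xB3
After byte 2 (0x67): reg=0x22
Register before byte 3: 0x22
After XOR with byte 0xE0: 0xC2

Answer: 0x83 0x01 0x02 0x04 0x08 0x10 0x20 0x40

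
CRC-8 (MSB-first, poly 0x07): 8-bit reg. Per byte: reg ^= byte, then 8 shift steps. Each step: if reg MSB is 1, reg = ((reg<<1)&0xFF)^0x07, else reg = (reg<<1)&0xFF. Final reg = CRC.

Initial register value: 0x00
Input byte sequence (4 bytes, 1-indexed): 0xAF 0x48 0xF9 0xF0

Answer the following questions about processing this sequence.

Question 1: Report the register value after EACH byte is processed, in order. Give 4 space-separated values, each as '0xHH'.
0x44 0x24 0x1D 0x8D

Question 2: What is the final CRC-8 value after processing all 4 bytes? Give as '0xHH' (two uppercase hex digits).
After byte 1 (0xAF): reg=0x44
After byte 2 (0x48): reg=0x24
After byte 3 (0xF9): reg=0x1D
After byte 4 (0xF0): reg=0x8D

Answer: 0x8D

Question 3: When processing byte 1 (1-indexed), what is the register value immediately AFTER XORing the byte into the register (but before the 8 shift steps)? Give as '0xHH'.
Register before byte 1: 0x00
Byte 1: 0xAF
0x00 XOR 0xAF = 0xAF

Answer: 0xAF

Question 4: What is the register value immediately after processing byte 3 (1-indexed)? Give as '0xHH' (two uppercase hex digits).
After byte 1 (0xAF): reg=0x44
After byte 2 (0x48): reg=0x24
After byte 3 (0xF9): reg=0x1D

Answer: 0x1D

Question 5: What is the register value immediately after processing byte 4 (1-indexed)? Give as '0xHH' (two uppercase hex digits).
Answer: 0x8D

Derivation:
After byte 1 (0xAF): reg=0x44
After byte 2 (0x48): reg=0x24
After byte 3 (0xF9): reg=0x1D
After byte 4 (0xF0): reg=0x8D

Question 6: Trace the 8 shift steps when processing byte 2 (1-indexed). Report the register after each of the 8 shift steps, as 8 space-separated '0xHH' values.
Answer: 0x18 0x30 0x60 0xC0 0x87 0x09 0x12 0x24

Derivation:
After byte 1 (0xAF): reg=0x44
Register before byte 2: 0x44
After XOR with byte 0x48: 0x0C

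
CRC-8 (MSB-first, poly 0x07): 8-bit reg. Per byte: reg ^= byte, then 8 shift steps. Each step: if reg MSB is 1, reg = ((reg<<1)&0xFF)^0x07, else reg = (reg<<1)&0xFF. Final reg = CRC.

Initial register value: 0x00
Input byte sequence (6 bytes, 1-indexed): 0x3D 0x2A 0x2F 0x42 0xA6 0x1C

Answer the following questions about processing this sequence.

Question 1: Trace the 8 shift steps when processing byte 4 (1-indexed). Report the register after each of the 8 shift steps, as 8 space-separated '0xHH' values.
After byte 1 (0x3D): reg=0xB3
After byte 2 (0x2A): reg=0xC6
After byte 3 (0x2F): reg=0x91
Register before byte 4: 0x91
After XOR with byte 0x42: 0xD3

Answer: 0xA1 0x45 0x8A 0x13 0x26 0x4C 0x98 0x37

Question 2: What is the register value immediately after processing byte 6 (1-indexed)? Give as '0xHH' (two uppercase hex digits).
After byte 1 (0x3D): reg=0xB3
After byte 2 (0x2A): reg=0xC6
After byte 3 (0x2F): reg=0x91
After byte 4 (0x42): reg=0x37
After byte 5 (0xA6): reg=0xFE
After byte 6 (0x1C): reg=0xA0

Answer: 0xA0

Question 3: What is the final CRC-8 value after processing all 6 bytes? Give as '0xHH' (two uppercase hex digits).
After byte 1 (0x3D): reg=0xB3
After byte 2 (0x2A): reg=0xC6
After byte 3 (0x2F): reg=0x91
After byte 4 (0x42): reg=0x37
After byte 5 (0xA6): reg=0xFE
After byte 6 (0x1C): reg=0xA0

Answer: 0xA0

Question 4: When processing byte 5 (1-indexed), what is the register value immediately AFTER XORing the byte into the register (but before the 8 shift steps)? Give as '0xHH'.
Register before byte 5: 0x37
Byte 5: 0xA6
0x37 XOR 0xA6 = 0x91

Answer: 0x91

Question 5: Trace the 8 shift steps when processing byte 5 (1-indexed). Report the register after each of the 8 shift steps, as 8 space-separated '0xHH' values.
After byte 1 (0x3D): reg=0xB3
After byte 2 (0x2A): reg=0xC6
After byte 3 (0x2F): reg=0x91
After byte 4 (0x42): reg=0x37
Register before byte 5: 0x37
After XOR with byte 0xA6: 0x91

Answer: 0x25 0x4A 0x94 0x2F 0x5E 0xBC 0x7F 0xFE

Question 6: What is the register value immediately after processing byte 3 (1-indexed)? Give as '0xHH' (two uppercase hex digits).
Answer: 0x91

Derivation:
After byte 1 (0x3D): reg=0xB3
After byte 2 (0x2A): reg=0xC6
After byte 3 (0x2F): reg=0x91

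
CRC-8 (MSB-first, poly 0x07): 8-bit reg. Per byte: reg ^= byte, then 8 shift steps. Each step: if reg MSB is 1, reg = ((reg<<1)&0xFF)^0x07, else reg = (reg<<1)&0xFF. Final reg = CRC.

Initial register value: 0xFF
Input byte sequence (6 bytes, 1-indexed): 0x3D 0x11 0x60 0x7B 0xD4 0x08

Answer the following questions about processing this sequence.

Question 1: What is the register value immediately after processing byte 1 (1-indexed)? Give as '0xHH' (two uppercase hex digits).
After byte 1 (0x3D): reg=0x40

Answer: 0x40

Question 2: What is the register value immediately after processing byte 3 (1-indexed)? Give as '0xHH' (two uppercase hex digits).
Answer: 0x3E

Derivation:
After byte 1 (0x3D): reg=0x40
After byte 2 (0x11): reg=0xB0
After byte 3 (0x60): reg=0x3E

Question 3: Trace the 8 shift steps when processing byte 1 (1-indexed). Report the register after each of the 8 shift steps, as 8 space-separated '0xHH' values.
Register before byte 1: 0xFF
After XOR with byte 0x3D: 0xC2

Answer: 0x83 0x01 0x02 0x04 0x08 0x10 0x20 0x40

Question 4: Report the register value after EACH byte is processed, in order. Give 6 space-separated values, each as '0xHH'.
0x40 0xB0 0x3E 0xDC 0x38 0x90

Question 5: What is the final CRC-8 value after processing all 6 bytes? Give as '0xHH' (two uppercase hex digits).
After byte 1 (0x3D): reg=0x40
After byte 2 (0x11): reg=0xB0
After byte 3 (0x60): reg=0x3E
After byte 4 (0x7B): reg=0xDC
After byte 5 (0xD4): reg=0x38
After byte 6 (0x08): reg=0x90

Answer: 0x90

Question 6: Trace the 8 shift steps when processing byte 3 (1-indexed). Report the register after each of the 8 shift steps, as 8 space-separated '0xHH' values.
Answer: 0xA7 0x49 0x92 0x23 0x46 0x8C 0x1F 0x3E

Derivation:
After byte 1 (0x3D): reg=0x40
After byte 2 (0x11): reg=0xB0
Register before byte 3: 0xB0
After XOR with byte 0x60: 0xD0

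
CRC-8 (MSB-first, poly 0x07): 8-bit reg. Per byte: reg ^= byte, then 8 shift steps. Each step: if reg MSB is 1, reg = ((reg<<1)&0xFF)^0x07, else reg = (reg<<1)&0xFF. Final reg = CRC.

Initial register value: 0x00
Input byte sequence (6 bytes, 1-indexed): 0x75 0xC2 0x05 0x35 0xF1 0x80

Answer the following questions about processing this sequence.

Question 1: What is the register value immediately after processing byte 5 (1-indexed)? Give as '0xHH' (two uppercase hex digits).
Answer: 0x54

Derivation:
After byte 1 (0x75): reg=0x4C
After byte 2 (0xC2): reg=0xA3
After byte 3 (0x05): reg=0x7B
After byte 4 (0x35): reg=0xED
After byte 5 (0xF1): reg=0x54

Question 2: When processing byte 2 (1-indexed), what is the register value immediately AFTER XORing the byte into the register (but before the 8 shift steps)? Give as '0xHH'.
Answer: 0x8E

Derivation:
Register before byte 2: 0x4C
Byte 2: 0xC2
0x4C XOR 0xC2 = 0x8E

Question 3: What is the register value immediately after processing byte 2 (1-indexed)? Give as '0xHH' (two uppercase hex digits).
Answer: 0xA3

Derivation:
After byte 1 (0x75): reg=0x4C
After byte 2 (0xC2): reg=0xA3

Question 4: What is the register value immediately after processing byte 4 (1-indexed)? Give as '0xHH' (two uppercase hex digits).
After byte 1 (0x75): reg=0x4C
After byte 2 (0xC2): reg=0xA3
After byte 3 (0x05): reg=0x7B
After byte 4 (0x35): reg=0xED

Answer: 0xED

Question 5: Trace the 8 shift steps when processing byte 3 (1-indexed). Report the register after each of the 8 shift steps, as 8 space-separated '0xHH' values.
After byte 1 (0x75): reg=0x4C
After byte 2 (0xC2): reg=0xA3
Register before byte 3: 0xA3
After XOR with byte 0x05: 0xA6

Answer: 0x4B 0x96 0x2B 0x56 0xAC 0x5F 0xBE 0x7B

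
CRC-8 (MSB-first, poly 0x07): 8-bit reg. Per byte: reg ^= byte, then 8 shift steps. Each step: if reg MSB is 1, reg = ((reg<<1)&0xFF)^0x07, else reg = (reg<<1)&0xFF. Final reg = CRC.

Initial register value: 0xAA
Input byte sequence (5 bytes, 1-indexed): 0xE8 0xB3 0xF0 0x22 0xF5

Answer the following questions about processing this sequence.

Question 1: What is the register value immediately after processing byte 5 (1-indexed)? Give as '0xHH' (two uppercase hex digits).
Answer: 0x83

Derivation:
After byte 1 (0xE8): reg=0xC9
After byte 2 (0xB3): reg=0x61
After byte 3 (0xF0): reg=0xFE
After byte 4 (0x22): reg=0x1A
After byte 5 (0xF5): reg=0x83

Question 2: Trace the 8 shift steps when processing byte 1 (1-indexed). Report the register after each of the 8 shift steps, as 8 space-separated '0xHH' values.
Register before byte 1: 0xAA
After XOR with byte 0xE8: 0x42

Answer: 0x84 0x0F 0x1E 0x3C 0x78 0xF0 0xE7 0xC9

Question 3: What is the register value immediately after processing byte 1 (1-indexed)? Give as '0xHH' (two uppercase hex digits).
Answer: 0xC9

Derivation:
After byte 1 (0xE8): reg=0xC9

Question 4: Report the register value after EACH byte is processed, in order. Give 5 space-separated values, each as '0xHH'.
0xC9 0x61 0xFE 0x1A 0x83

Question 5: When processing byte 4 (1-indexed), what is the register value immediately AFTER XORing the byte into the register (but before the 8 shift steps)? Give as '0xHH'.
Register before byte 4: 0xFE
Byte 4: 0x22
0xFE XOR 0x22 = 0xDC

Answer: 0xDC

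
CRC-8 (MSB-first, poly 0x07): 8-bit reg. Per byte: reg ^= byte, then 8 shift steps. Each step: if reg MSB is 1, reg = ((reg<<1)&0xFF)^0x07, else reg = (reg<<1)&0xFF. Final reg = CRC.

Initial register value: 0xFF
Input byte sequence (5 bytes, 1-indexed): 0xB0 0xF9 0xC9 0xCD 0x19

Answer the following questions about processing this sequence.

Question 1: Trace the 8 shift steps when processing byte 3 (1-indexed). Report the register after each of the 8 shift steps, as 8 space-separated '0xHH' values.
After byte 1 (0xB0): reg=0xEA
After byte 2 (0xF9): reg=0x79
Register before byte 3: 0x79
After XOR with byte 0xC9: 0xB0

Answer: 0x67 0xCE 0x9B 0x31 0x62 0xC4 0x8F 0x19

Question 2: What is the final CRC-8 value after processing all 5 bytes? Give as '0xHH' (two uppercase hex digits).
Answer: 0xA1

Derivation:
After byte 1 (0xB0): reg=0xEA
After byte 2 (0xF9): reg=0x79
After byte 3 (0xC9): reg=0x19
After byte 4 (0xCD): reg=0x22
After byte 5 (0x19): reg=0xA1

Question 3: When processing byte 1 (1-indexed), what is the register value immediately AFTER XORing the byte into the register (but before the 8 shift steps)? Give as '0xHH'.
Answer: 0x4F

Derivation:
Register before byte 1: 0xFF
Byte 1: 0xB0
0xFF XOR 0xB0 = 0x4F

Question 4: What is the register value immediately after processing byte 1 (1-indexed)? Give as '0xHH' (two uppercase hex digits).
Answer: 0xEA

Derivation:
After byte 1 (0xB0): reg=0xEA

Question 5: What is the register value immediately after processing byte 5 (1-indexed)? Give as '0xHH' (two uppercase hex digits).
After byte 1 (0xB0): reg=0xEA
After byte 2 (0xF9): reg=0x79
After byte 3 (0xC9): reg=0x19
After byte 4 (0xCD): reg=0x22
After byte 5 (0x19): reg=0xA1

Answer: 0xA1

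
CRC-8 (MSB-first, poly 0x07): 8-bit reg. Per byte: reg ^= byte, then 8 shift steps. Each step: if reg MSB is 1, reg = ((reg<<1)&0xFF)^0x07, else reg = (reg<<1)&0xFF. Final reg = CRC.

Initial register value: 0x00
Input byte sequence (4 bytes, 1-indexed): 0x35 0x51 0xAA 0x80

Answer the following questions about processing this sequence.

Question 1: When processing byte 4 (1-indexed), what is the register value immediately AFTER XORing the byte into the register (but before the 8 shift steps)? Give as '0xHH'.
Register before byte 4: 0x67
Byte 4: 0x80
0x67 XOR 0x80 = 0xE7

Answer: 0xE7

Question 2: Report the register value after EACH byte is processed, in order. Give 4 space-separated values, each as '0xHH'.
0x8B 0x08 0x67 0xBB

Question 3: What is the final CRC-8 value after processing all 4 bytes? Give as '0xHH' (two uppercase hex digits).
Answer: 0xBB

Derivation:
After byte 1 (0x35): reg=0x8B
After byte 2 (0x51): reg=0x08
After byte 3 (0xAA): reg=0x67
After byte 4 (0x80): reg=0xBB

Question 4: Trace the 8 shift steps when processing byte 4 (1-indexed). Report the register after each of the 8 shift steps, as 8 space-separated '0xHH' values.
Answer: 0xC9 0x95 0x2D 0x5A 0xB4 0x6F 0xDE 0xBB

Derivation:
After byte 1 (0x35): reg=0x8B
After byte 2 (0x51): reg=0x08
After byte 3 (0xAA): reg=0x67
Register before byte 4: 0x67
After XOR with byte 0x80: 0xE7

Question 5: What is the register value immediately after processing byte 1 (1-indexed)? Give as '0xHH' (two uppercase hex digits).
After byte 1 (0x35): reg=0x8B

Answer: 0x8B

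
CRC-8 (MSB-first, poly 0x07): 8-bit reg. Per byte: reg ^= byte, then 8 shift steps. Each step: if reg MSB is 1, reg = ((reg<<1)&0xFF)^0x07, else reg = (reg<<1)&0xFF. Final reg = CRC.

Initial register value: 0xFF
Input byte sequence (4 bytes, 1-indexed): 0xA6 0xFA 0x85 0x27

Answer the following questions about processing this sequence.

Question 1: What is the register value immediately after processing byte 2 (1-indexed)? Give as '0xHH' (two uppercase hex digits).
After byte 1 (0xA6): reg=0x88
After byte 2 (0xFA): reg=0x59

Answer: 0x59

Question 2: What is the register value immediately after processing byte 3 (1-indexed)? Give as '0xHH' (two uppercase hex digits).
After byte 1 (0xA6): reg=0x88
After byte 2 (0xFA): reg=0x59
After byte 3 (0x85): reg=0x1A

Answer: 0x1A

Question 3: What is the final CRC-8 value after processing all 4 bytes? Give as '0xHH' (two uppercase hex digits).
After byte 1 (0xA6): reg=0x88
After byte 2 (0xFA): reg=0x59
After byte 3 (0x85): reg=0x1A
After byte 4 (0x27): reg=0xB3

Answer: 0xB3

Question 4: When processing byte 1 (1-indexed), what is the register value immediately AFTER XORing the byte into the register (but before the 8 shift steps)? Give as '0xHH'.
Answer: 0x59

Derivation:
Register before byte 1: 0xFF
Byte 1: 0xA6
0xFF XOR 0xA6 = 0x59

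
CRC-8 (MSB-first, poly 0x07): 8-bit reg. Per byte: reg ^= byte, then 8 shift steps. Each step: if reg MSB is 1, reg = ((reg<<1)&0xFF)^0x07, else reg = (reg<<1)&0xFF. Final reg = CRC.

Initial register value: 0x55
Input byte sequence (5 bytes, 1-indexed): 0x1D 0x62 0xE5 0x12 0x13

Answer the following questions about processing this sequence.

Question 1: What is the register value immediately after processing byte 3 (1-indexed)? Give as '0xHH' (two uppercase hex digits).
After byte 1 (0x1D): reg=0xFF
After byte 2 (0x62): reg=0xDA
After byte 3 (0xE5): reg=0xBD

Answer: 0xBD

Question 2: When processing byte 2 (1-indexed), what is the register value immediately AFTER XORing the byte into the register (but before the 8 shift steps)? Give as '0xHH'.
Register before byte 2: 0xFF
Byte 2: 0x62
0xFF XOR 0x62 = 0x9D

Answer: 0x9D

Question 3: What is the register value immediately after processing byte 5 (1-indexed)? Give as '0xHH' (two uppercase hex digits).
After byte 1 (0x1D): reg=0xFF
After byte 2 (0x62): reg=0xDA
After byte 3 (0xE5): reg=0xBD
After byte 4 (0x12): reg=0x44
After byte 5 (0x13): reg=0xA2

Answer: 0xA2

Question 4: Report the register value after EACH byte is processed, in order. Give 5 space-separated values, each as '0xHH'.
0xFF 0xDA 0xBD 0x44 0xA2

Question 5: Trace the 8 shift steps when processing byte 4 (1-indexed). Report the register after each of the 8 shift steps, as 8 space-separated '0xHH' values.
Answer: 0x59 0xB2 0x63 0xC6 0x8B 0x11 0x22 0x44

Derivation:
After byte 1 (0x1D): reg=0xFF
After byte 2 (0x62): reg=0xDA
After byte 3 (0xE5): reg=0xBD
Register before byte 4: 0xBD
After XOR with byte 0x12: 0xAF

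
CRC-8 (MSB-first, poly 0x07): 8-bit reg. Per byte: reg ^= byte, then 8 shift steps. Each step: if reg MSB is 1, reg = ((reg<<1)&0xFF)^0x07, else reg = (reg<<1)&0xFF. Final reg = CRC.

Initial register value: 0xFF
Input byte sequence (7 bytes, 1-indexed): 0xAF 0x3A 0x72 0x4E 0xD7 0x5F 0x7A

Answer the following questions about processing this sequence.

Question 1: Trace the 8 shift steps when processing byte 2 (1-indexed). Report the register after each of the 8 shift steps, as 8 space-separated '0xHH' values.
Answer: 0x1D 0x3A 0x74 0xE8 0xD7 0xA9 0x55 0xAA

Derivation:
After byte 1 (0xAF): reg=0xB7
Register before byte 2: 0xB7
After XOR with byte 0x3A: 0x8D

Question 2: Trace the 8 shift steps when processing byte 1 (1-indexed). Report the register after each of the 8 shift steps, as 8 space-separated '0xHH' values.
Register before byte 1: 0xFF
After XOR with byte 0xAF: 0x50

Answer: 0xA0 0x47 0x8E 0x1B 0x36 0x6C 0xD8 0xB7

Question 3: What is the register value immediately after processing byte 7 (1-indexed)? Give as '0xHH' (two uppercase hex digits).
After byte 1 (0xAF): reg=0xB7
After byte 2 (0x3A): reg=0xAA
After byte 3 (0x72): reg=0x06
After byte 4 (0x4E): reg=0xFF
After byte 5 (0xD7): reg=0xD8
After byte 6 (0x5F): reg=0x9C
After byte 7 (0x7A): reg=0xBC

Answer: 0xBC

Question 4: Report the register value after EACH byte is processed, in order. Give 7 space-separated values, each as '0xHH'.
0xB7 0xAA 0x06 0xFF 0xD8 0x9C 0xBC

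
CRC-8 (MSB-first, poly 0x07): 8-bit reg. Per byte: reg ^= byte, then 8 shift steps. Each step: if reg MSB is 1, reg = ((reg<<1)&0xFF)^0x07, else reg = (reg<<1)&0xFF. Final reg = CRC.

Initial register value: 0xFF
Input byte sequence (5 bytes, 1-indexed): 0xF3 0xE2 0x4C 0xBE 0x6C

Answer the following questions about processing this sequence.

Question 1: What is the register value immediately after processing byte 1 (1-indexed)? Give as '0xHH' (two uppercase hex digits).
Answer: 0x24

Derivation:
After byte 1 (0xF3): reg=0x24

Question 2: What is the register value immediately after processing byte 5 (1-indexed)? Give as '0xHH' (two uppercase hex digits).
Answer: 0x38

Derivation:
After byte 1 (0xF3): reg=0x24
After byte 2 (0xE2): reg=0x5C
After byte 3 (0x4C): reg=0x70
After byte 4 (0xBE): reg=0x64
After byte 5 (0x6C): reg=0x38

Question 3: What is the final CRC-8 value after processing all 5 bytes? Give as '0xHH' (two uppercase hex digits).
After byte 1 (0xF3): reg=0x24
After byte 2 (0xE2): reg=0x5C
After byte 3 (0x4C): reg=0x70
After byte 4 (0xBE): reg=0x64
After byte 5 (0x6C): reg=0x38

Answer: 0x38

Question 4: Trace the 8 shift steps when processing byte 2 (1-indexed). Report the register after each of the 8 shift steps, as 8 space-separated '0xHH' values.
Answer: 0x8B 0x11 0x22 0x44 0x88 0x17 0x2E 0x5C

Derivation:
After byte 1 (0xF3): reg=0x24
Register before byte 2: 0x24
After XOR with byte 0xE2: 0xC6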